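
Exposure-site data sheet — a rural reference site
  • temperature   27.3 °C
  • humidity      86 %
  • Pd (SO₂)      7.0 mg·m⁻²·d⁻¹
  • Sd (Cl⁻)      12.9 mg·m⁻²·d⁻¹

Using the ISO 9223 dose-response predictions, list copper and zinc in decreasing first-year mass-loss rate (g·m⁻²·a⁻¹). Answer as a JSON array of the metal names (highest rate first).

["copper", "zinc"]

copper: T>10 °C ⇒ hinge -0.080·(27.3−10) = -1.3840
  Pd branch = 0.0053·Pd^0.26·e^(0.059·RH+f) = 0.352 μm/a
  Cl⁻ term: 0.01025·12.9^0.27·exp(0.036·86+0.049·27.3) = 1.722
  sum: 0.352 + 1.722 → r_corr = 2.074 μm/a
  mass loss = 2.074 μm/a × 8.96 g/cm³ = 18.59 g·m⁻²·a⁻¹
zinc: T>10 °C ⇒ hinge -0.071·(27.3−10) = -1.2283
  SO₂ term: 0.0129·7.0^0.44·exp(0.046·86-1.2283) = 0.4646
  Cl⁻ term: 0.0175·12.9^0.57·exp(0.008·86+0.085·27.3) = 1.523
  r_corr = 0.4646 + 1.523 = 1.987 μm/a
  mass loss = 1.987 μm/a × 7.14 g/cm³ = 14.19 g·m⁻²·a⁻¹
Ordering by g·m⁻²·a⁻¹: copper (18.6) > zinc (14.2)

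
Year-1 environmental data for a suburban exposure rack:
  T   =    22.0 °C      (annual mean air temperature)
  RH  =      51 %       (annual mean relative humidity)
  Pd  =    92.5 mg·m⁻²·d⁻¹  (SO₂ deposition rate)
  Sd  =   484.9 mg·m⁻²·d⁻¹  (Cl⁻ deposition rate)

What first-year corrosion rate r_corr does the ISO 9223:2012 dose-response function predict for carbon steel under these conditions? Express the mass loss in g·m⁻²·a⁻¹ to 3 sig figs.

r_corr = 693 g·m⁻²·a⁻¹

carbon steel: T>10 °C ⇒ hinge -0.054·(22.0−10) = -0.6480
  Pd branch = 1.77·Pd^0.52·e^(0.02·RH+f) = 27.03 μm/a
  Sd branch = 0.102·Sd^0.62·e^(0.033·RH+0.04·T) = 61.21 μm/a
  sum: 27.03 + 61.21 → r_corr = 88.24 μm/a
Convert to mass loss: 88.24 μm/a × 7.85 g/cm³ = 692.7 g·m⁻²·a⁻¹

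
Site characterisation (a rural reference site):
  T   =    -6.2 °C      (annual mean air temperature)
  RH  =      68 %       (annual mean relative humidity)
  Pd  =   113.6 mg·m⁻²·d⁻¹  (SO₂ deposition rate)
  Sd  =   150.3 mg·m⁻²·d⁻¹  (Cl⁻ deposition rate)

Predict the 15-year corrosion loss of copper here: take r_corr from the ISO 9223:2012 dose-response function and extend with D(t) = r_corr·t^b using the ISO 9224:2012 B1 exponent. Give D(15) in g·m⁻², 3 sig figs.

D(15) = 25.6 g·m⁻²

copper: T≤10 °C ⇒ hinge +0.126·(-6.2−10) = -2.0412
  Pd branch = 0.0053·Pd^0.26·e^(0.059·RH+f) = 0.1302 μm/a
  Sd branch = 0.01025·Sd^0.27·e^(0.036·RH+0.049·T) = 0.3386 μm/a
  sum: 0.1302 + 0.3386 → r_corr = 0.4688 μm/a
Power-law: D(15) = r_corr · 15^0.667
  D(15) = 0.4688 × 15^0.667 = 0.4688 × 6.088 = 2.854 μm
  Mass loss = 2.854 μm × 8.96 g/cm³ = 25.57 g·m⁻²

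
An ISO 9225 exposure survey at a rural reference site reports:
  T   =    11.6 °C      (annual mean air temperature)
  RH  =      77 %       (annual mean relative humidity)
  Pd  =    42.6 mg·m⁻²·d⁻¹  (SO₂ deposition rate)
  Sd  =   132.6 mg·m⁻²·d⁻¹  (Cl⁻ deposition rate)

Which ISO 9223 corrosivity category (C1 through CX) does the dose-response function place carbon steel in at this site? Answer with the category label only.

C5

carbon steel: temperature factor f = -0.054·(1.6) = -0.0864
  sulphur-dioxide contribution → 53.28 μm/a
  chloride contribution → 42.62 μm/a
  total first-year rate 95.9 μm/a
95.9 μm/a falls in (80, 200] for carbon steel → category C5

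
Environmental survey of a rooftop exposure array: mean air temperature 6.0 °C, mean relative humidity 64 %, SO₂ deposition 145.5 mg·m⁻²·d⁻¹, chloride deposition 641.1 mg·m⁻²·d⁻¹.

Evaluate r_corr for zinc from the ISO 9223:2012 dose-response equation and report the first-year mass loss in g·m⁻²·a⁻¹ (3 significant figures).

r_corr = 27.3 g·m⁻²·a⁻¹

zinc: temperature factor f = +0.038·(-4.0) = -0.1520
  SO₂ term: 0.0129·145.5^0.44·exp(0.046·64-0.1520) = 1.883
  Cl⁻ term: 0.0175·641.1^0.57·exp(0.008·64+0.085·6.0) = 1.936
  r_corr = 1.883 + 1.936 = 3.818 μm/a
Convert to mass loss: 3.818 μm/a × 7.14 g/cm³ = 27.26 g·m⁻²·a⁻¹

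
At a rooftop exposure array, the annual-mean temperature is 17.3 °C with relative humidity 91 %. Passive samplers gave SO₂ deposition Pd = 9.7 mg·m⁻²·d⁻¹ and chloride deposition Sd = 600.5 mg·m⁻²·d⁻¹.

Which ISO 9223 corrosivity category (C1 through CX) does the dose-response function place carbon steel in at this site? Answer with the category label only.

CX

carbon steel: temperature factor f = -0.054·(7.3) = -0.3942
  Pd branch = 1.77·Pd^0.52·e^(0.02·RH+f) = 24.01 μm/a
  Cl⁻ term: 0.102·600.5^0.62·exp(0.033·91+0.04·17.3) = 216.8
  sum: 24.01 + 216.8 → r_corr = 240.8 μm/a
241 μm/a falls in (200, 700] for carbon steel → category CX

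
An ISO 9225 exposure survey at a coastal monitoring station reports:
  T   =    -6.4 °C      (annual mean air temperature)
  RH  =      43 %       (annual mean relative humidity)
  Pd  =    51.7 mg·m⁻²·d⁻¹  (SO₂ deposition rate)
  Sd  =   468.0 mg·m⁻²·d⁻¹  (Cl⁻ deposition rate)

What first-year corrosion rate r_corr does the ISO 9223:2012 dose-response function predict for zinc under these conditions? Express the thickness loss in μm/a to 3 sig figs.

zinc: T≤10 °C ⇒ hinge +0.038·(-6.4−10) = -0.6232
  Pd branch = 0.0129·Pd^0.44·e^(0.046·RH+f) = 0.2837 μm/a
  Cl⁻ term: 0.0175·468.0^0.57·exp(0.008·43+0.085·-6.4) = 0.4767
  sum: 0.2837 + 0.4767 → r_corr = 0.7604 μm/a

r_corr = 0.760 μm/a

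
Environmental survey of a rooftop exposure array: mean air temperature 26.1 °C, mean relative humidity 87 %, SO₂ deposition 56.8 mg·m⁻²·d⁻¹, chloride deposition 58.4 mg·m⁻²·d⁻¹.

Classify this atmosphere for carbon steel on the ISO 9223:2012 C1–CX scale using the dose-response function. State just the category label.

C5

carbon steel: f(T) = -0.054·(T−10) [T>10 °C] = -0.8694
  Pd branch = 1.77·Pd^0.52·e^(0.02·RH+f) = 34.54 μm/a
  Sd branch = 0.102·Sd^0.62·e^(0.033·RH+0.04·T) = 63.69 μm/a
  r_corr = 34.54 + 63.69 = 98.23 μm/a
Category bounds: 80…200 μm/a bracket r_corr ⇒ C5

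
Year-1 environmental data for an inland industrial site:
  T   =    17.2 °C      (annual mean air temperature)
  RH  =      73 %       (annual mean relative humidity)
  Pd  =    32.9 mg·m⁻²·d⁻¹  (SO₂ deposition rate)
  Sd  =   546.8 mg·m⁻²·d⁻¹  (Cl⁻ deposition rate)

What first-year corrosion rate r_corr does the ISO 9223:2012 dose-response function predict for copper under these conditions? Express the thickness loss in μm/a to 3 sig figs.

r_corr = 2.36 μm/a

copper: temperature factor f = -0.080·(7.2) = -0.5760
  SO₂ term: 0.0053·32.9^0.26·exp(0.059·73-0.5760) = 0.5484
  Cl⁻ term: 0.01025·546.8^0.27·exp(0.036·73+0.049·17.2) = 1.808
  r_corr = 0.5484 + 1.808 = 2.357 μm/a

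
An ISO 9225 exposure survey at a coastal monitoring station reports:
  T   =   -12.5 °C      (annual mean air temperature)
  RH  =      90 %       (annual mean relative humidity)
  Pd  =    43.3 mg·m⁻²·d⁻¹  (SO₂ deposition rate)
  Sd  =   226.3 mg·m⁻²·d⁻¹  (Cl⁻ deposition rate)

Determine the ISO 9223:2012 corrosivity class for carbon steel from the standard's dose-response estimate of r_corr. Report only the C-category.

carbon steel: temperature factor f = +0.150·(-22.5) = -3.3750
  SO₂ term: 1.77·43.3^0.52·exp(0.02·90-3.3750) = 2.6
  Sd branch = 0.102·Sd^0.62·e^(0.033·RH+0.04·T) = 34.77 μm/a
  r_corr = 2.6 + 34.77 = 37.37 μm/a
Category bounds: 25…50 μm/a bracket r_corr ⇒ C3

C3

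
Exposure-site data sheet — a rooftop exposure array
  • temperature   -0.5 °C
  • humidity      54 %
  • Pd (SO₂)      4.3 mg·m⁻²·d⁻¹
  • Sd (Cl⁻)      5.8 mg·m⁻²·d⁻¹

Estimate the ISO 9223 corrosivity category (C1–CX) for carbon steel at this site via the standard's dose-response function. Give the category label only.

carbon steel: temperature factor f = +0.150·(-10.5) = -1.5750
  sulphur-dioxide contribution → 2.304 μm/a
  chloride contribution → 1.767 μm/a
  ⇒ r_corr(carbon steel) = 4.07 μm/a
4.07 μm/a falls in (1.3, 25] for carbon steel → category C2

C2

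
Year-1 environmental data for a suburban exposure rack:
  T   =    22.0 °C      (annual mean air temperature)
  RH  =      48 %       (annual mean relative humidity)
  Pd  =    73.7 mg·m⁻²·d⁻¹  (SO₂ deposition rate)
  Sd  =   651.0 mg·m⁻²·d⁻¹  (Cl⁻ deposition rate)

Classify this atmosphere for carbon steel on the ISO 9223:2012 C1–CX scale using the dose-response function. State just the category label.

C5

carbon steel: f(T) = -0.054·(T−10) [T>10 °C] = -0.6480
  SO₂ term: 1.77·73.7^0.52·exp(0.02·48-0.6480) = 22.62
  Cl⁻ term: 0.102·651.0^0.62·exp(0.033·48+0.04·22.0) = 66.55
  r_corr = 22.62 + 66.55 = 89.17 μm/a
ISO 9223 Table 2 (carbon steel): 80 < 89.2 ≤ 200 μm/a ⇒ C5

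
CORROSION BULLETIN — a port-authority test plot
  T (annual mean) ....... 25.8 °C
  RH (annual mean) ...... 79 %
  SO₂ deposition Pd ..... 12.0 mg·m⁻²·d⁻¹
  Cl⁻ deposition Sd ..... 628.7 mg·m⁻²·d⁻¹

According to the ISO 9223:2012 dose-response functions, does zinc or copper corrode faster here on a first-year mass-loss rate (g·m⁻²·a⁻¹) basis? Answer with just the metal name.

zinc: T>10 °C ⇒ hinge -0.071·(25.8−10) = -1.1218
  sulphur-dioxide contribution → 0.4747 μm/a
  chloride contribution → 11.62 μm/a
  ⇒ r_corr(zinc) = 12.09 μm/a
  mass loss = 12.09 μm/a × 7.14 g/cm³ = 86.32 g·m⁻²·a⁻¹
copper: f(T) = -0.080·(T−10) [T>10 °C] = -1.2640
  sulphur-dioxide contribution → 0.3021 μm/a
  chloride contribution → 3.552 μm/a
  ⇒ r_corr(copper) = 3.854 μm/a
  mass loss = 3.854 μm/a × 8.96 g/cm³ = 34.53 g·m⁻²·a⁻¹
Ordering by g·m⁻²·a⁻¹: zinc (86.3) > copper (34.5)

zinc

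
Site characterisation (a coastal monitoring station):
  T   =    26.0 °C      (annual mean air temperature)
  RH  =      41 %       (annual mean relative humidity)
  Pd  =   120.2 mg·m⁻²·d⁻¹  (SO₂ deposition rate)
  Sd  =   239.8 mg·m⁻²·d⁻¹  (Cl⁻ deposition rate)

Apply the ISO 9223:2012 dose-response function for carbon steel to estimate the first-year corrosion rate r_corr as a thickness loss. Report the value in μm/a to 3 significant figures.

r_corr = 53.8 μm/a

carbon steel: T>10 °C ⇒ hinge -0.054·(26.0−10) = -0.8640
  sulphur-dioxide contribution → 20.44 μm/a
  chloride contribution → 33.37 μm/a
  total first-year rate 53.81 μm/a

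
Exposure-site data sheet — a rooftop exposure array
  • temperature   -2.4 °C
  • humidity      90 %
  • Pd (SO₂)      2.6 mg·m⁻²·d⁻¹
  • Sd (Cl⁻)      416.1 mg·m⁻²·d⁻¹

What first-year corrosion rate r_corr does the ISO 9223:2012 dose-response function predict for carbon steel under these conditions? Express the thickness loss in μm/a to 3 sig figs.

r_corr = 78.7 μm/a

carbon steel: temperature factor f = +0.150·(-12.4) = -1.8600
  SO₂ term: 1.77·2.6^0.52·exp(0.02·90-1.8600) = 2.74
  Cl⁻ term: 0.102·416.1^0.62·exp(0.033·90+0.04·-2.4) = 75.97
  sum: 2.74 + 75.97 → r_corr = 78.71 μm/a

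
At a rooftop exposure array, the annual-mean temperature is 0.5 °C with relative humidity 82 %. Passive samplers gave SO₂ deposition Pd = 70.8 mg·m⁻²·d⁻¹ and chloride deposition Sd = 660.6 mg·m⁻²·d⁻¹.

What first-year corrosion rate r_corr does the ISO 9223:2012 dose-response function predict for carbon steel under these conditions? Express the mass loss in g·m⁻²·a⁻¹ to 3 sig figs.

r_corr = 843 g·m⁻²·a⁻¹

carbon steel: temperature factor f = +0.150·(-9.5) = -1.4250
  sulphur-dioxide contribution → 20.11 μm/a
  chloride contribution → 87.27 μm/a
  total first-year rate 107.4 μm/a
Convert to mass loss: 107.4 μm/a × 7.85 g/cm³ = 842.9 g·m⁻²·a⁻¹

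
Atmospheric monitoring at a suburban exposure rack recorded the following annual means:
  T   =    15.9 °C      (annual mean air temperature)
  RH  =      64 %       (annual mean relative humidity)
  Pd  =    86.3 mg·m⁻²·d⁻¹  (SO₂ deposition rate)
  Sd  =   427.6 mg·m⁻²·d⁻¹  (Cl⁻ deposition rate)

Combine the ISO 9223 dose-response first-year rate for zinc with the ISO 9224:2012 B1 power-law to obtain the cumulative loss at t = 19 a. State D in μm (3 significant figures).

zinc: temperature factor f = -0.071·(5.9) = -0.4189
  Pd branch = 0.0129·Pd^0.44·e^(0.046·RH+f) = 1.146 μm/a
  Cl⁻ term: 0.0175·427.6^0.57·exp(0.008·64+0.085·15.9) = 3.565
  r_corr = 1.146 + 3.565 = 4.711 μm/a
Long-term exponent b (ISO 9224 Table 2, B1) = 0.813
  D(19) = 4.711 × 19^0.813 = 4.711 × 10.96 = 51.61 μm

D(19) = 51.6 μm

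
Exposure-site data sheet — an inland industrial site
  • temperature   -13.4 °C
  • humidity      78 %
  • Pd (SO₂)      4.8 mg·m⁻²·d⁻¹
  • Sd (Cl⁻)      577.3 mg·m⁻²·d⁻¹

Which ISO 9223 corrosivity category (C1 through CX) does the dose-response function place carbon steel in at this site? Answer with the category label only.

carbon steel: f(T) = +0.150·(T−10) [T≤10 °C] = -3.5100
  Pd branch = 1.77·Pd^0.52·e^(0.02·RH+f) = 0.5693 μm/a
  Cl⁻ term: 0.102·577.3^0.62·exp(0.033·78+0.04·-13.4) = 40.34
  sum: 0.5693 + 40.34 → r_corr = 40.91 μm/a
Category bounds: 25…50 μm/a bracket r_corr ⇒ C3

C3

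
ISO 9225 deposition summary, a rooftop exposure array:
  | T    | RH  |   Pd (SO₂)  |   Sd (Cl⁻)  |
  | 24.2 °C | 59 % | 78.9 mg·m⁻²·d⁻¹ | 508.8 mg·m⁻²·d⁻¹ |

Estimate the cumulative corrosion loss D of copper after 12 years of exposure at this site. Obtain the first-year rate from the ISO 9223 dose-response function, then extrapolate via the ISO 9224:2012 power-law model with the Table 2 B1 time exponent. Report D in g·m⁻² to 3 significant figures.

copper: f(T) = -0.080·(T−10) [T>10 °C] = -1.1360
  SO₂ term: 0.0053·78.9^0.26·exp(0.059·59-1.1360) = 0.1722
  Sd branch = 0.01025·Sd^0.27·e^(0.036·RH+0.049·T) = 1.51 μm/a
  r_corr = 0.1722 + 1.51 = 1.682 μm/a
Power-law: D(12) = r_corr · 12^0.667
  D(12) = 1.682 × 12^0.667 = 1.682 × 5.246 = 8.823 μm
  Mass loss = 8.823 μm × 8.96 g/cm³ = 79.06 g·m⁻²

D(12) = 79.1 g·m⁻²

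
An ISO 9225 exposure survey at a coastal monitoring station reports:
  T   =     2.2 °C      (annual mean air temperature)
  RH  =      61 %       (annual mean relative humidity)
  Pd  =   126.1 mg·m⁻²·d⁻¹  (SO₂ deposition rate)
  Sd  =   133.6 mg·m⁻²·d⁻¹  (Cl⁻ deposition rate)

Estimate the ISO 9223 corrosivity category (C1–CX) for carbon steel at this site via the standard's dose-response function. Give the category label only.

carbon steel: T≤10 °C ⇒ hinge +0.150·(2.2−10) = -1.1700
  sulphur-dioxide contribution → 23.02 μm/a
  chloride contribution → 17.34 μm/a
  ⇒ r_corr(carbon steel) = 40.36 μm/a
40.4 μm/a falls in (25, 50] for carbon steel → category C3

C3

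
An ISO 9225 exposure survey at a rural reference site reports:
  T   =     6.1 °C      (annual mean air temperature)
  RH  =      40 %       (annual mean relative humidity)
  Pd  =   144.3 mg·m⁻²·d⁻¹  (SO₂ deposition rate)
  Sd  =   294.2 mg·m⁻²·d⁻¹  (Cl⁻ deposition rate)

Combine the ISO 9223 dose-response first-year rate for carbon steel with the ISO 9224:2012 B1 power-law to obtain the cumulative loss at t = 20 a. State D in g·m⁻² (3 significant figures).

carbon steel: f(T) = +0.150·(T−10) [T≤10 °C] = -0.5850
  SO₂ term: 1.77·144.3^0.52·exp(0.02·40-0.5850) = 29.12
  Sd branch = 0.102·Sd^0.62·e^(0.033·RH+0.04·T) = 16.53 μm/a
  sum: 29.12 + 16.53 → r_corr = 45.65 μm/a
Long-term exponent b (ISO 9224 Table 2, B1) = 0.523
  D(20) = 45.65 × 20^0.523 = 45.65 × 4.791 = 218.7 μm
  Mass loss = 218.7 μm × 7.85 g/cm³ = 1717 g·m⁻²

D(20) = 1.72e+03 g·m⁻²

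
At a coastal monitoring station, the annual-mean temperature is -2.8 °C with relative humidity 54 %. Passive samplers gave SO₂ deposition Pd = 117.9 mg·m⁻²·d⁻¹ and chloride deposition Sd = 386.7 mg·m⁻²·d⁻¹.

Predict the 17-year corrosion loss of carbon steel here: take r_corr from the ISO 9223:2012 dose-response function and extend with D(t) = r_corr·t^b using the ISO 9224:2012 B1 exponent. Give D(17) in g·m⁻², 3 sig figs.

carbon steel: f(T) = +0.150·(T−10) [T≤10 °C] = -1.9200
  sulphur-dioxide contribution → 9.128 μm/a
  chloride contribution → 21.78 μm/a
  ⇒ r_corr(carbon steel) = 30.91 μm/a
Long-term exponent b (ISO 9224 Table 2, B1) = 0.523
  D(17) = 30.91 × 17^0.523 = 30.91 × 4.401 = 136 μm
  Mass loss = 136 μm × 7.85 g/cm³ = 1068 g·m⁻²

D(17) = 1.07e+03 g·m⁻²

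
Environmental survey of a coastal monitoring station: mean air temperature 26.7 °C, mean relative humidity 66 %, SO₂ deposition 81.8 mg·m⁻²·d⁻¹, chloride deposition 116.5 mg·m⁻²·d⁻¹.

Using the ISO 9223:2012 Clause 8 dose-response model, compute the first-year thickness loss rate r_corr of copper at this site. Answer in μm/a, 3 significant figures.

r_corr = 1.69 μm/a

copper: f(T) = -0.080·(T−10) [T>10 °C] = -1.3360
  Pd branch = 0.0053·Pd^0.26·e^(0.059·RH+f) = 0.215 μm/a
  Cl⁻ term: 0.01025·116.5^0.27·exp(0.036·66+0.049·26.7) = 1.475
  r_corr = 0.215 + 1.475 = 1.69 μm/a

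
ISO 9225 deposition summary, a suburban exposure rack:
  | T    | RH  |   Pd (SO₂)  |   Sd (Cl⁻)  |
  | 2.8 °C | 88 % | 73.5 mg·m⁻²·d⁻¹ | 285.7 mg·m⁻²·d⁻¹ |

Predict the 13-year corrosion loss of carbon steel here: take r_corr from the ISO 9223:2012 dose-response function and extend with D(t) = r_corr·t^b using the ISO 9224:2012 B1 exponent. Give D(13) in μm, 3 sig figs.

carbon steel: f(T) = +0.150·(T−10) [T≤10 °C] = -1.0800
  Pd branch = 1.77·Pd^0.52·e^(0.02·RH+f) = 32.64 μm/a
  Sd branch = 0.102·Sd^0.62·e^(0.033·RH+0.04·T) = 69.36 μm/a
  r_corr = 32.64 + 69.36 = 102 μm/a
Long-term exponent b (ISO 9224 Table 2, B1) = 0.523
  D(13) = 102 × 13^0.523 = 102 × 3.825 = 390.1 μm

D(13) = 390 μm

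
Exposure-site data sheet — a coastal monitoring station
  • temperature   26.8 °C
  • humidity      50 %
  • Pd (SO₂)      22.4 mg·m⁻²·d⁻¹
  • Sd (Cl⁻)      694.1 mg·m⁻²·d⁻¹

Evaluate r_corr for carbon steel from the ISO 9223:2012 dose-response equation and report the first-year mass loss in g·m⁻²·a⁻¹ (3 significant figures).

r_corr = 780 g·m⁻²·a⁻¹

carbon steel: temperature factor f = -0.054·(16.8) = -0.9072
  SO₂ term: 1.77·22.4^0.52·exp(0.02·50-0.9072) = 9.781
  Sd branch = 0.102·Sd^0.62·e^(0.033·RH+0.04·T) = 89.63 μm/a
  sum: 9.781 + 89.63 → r_corr = 99.41 μm/a
Convert to mass loss: 99.41 μm/a × 7.85 g/cm³ = 780.3 g·m⁻²·a⁻¹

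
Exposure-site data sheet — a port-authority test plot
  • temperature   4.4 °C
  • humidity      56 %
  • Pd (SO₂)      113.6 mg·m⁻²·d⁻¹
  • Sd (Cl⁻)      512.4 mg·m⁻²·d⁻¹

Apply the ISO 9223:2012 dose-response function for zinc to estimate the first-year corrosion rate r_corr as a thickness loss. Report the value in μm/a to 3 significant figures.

zinc: f(T) = +0.038·(T−10) [T≤10 °C] = -0.2128
  SO₂ term: 0.0129·113.6^0.44·exp(0.046·56-0.2128) = 1.1
  Cl⁻ term: 0.0175·512.4^0.57·exp(0.008·56+0.085·4.4) = 1.395
  r_corr = 1.1 + 1.395 = 2.494 μm/a

r_corr = 2.49 μm/a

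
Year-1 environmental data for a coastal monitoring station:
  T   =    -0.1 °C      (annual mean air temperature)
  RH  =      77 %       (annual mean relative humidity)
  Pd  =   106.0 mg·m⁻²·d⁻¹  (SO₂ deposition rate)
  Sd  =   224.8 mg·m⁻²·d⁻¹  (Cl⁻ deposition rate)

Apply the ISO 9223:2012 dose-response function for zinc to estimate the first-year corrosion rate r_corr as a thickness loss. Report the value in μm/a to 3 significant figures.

zinc: f(T) = +0.038·(T−10) [T≤10 °C] = -0.3838
  SO₂ term: 0.0129·106.0^0.44·exp(0.046·77-0.3838) = 2.362
  Sd branch = 0.0175·Sd^0.57·e^(0.008·RH+0.085·T) = 0.7037 μm/a
  r_corr = 2.362 + 0.7037 = 3.066 μm/a

r_corr = 3.07 μm/a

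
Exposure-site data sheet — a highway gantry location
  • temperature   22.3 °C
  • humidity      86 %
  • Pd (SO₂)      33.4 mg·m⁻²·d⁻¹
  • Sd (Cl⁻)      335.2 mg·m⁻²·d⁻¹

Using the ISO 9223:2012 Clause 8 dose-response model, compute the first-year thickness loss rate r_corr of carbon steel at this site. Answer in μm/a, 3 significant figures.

carbon steel: temperature factor f = -0.054·(12.3) = -0.6642
  Pd branch = 1.77·Pd^0.52·e^(0.02·RH+f) = 31.54 μm/a
  Cl⁻ term: 0.102·335.2^0.62·exp(0.033·86+0.04·22.3) = 156.4
  r_corr = 31.54 + 156.4 = 187.9 μm/a

r_corr = 188 μm/a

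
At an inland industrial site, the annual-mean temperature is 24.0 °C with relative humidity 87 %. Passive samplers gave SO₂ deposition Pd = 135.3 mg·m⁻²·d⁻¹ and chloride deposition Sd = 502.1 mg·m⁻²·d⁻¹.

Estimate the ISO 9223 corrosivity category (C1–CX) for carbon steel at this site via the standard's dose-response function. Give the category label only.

CX

carbon steel: f(T) = -0.054·(T−10) [T>10 °C] = -0.7560
  sulphur-dioxide contribution → 60.76 μm/a
  chloride contribution → 222.3 μm/a
  ⇒ r_corr(carbon steel) = 283 μm/a
283 μm/a falls in (200, 700] for carbon steel → category CX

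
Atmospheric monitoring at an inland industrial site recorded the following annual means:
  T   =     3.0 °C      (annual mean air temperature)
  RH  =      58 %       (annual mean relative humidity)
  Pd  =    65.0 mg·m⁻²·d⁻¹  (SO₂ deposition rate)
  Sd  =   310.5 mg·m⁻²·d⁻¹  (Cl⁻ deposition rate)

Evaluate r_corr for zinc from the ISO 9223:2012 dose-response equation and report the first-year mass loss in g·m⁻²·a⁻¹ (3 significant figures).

zinc: T≤10 °C ⇒ hinge +0.038·(3.0−10) = -0.2660
  SO₂ term: 0.0129·65.0^0.44·exp(0.046·58-0.2660) = 0.8942
  Cl⁻ term: 0.0175·310.5^0.57·exp(0.008·58+0.085·3.0) = 0.9457
  sum: 0.8942 + 0.9457 → r_corr = 1.84 μm/a
Convert to mass loss: 1.84 μm/a × 7.14 g/cm³ = 13.14 g·m⁻²·a⁻¹

r_corr = 13.1 g·m⁻²·a⁻¹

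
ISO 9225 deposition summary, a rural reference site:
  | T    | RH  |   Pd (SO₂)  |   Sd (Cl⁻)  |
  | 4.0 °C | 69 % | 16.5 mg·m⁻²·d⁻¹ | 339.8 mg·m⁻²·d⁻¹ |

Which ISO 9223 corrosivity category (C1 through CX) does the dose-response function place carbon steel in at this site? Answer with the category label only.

C4

carbon steel: f(T) = +0.150·(T−10) [T≤10 °C] = -0.9000
  SO₂ term: 1.77·16.5^0.52·exp(0.02·69-0.9000) = 12.29
  Cl⁻ term: 0.102·339.8^0.62·exp(0.033·69+0.04·4.0) = 43.28
  r_corr = 12.29 + 43.28 = 55.57 μm/a
ISO 9223 Table 2 (carbon steel): 50 < 55.6 ≤ 80 μm/a ⇒ C4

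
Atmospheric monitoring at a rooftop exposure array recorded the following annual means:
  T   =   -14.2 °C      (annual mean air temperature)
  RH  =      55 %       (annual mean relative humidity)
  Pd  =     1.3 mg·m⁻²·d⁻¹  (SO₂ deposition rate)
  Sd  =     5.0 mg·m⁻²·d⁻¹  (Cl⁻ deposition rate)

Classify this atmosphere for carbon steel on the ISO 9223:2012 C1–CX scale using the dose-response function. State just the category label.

carbon steel: temperature factor f = +0.150·(-24.2) = -3.6300
  Pd branch = 1.77·Pd^0.52·e^(0.02·RH+f) = 0.1616 μm/a
  Cl⁻ term: 0.102·5.0^0.62·exp(0.033·55+0.04·-14.2) = 0.9628
  sum: 0.1616 + 0.9628 → r_corr = 1.124 μm/a
1.12 μm/a falls in (0, 1.3] for carbon steel → category C1

C1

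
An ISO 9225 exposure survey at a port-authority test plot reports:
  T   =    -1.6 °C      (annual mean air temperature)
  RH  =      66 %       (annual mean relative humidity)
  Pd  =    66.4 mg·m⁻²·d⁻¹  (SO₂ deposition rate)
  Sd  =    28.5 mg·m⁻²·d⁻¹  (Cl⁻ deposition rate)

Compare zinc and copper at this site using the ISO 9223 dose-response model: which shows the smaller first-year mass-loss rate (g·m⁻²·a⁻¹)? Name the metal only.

zinc: f(T) = +0.038·(T−10) [T≤10 °C] = -0.4408
  Pd branch = 0.0129·Pd^0.44·e^(0.046·RH+f) = 1.095 μm/a
  Sd branch = 0.0175·Sd^0.57·e^(0.008·RH+0.085·T) = 0.1748 μm/a
  r_corr = 1.095 + 0.1748 = 1.27 μm/a
  mass loss = 1.27 μm/a × 7.14 g/cm³ = 9.067 g·m⁻²·a⁻¹
copper: T≤10 °C ⇒ hinge +0.126·(-1.6−10) = -1.4616
  Pd branch = 0.0053·Pd^0.26·e^(0.059·RH+f) = 0.1796 μm/a
  Sd branch = 0.01025·Sd^0.27·e^(0.036·RH+0.049·T) = 0.252 μm/a
  r_corr = 0.1796 + 0.252 = 0.4316 μm/a
  mass loss = 0.4316 μm/a × 8.96 g/cm³ = 3.867 g·m⁻²·a⁻¹
Ordering by g·m⁻²·a⁻¹: zinc (9.07) > copper (3.87)

copper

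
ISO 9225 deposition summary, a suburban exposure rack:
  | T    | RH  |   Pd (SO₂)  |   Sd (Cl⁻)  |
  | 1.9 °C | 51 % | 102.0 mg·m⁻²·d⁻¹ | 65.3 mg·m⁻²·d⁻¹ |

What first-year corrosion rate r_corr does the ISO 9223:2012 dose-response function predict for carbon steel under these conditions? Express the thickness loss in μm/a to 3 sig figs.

carbon steel: f(T) = +0.150·(T−10) [T≤10 °C] = -1.2150
  SO₂ term: 1.77·102.0^0.52·exp(0.02·51-1.2150) = 16.13
  Cl⁻ term: 0.102·65.3^0.62·exp(0.033·51+0.04·1.9) = 7.903
  sum: 16.13 + 7.903 → r_corr = 24.04 μm/a

r_corr = 24.0 μm/a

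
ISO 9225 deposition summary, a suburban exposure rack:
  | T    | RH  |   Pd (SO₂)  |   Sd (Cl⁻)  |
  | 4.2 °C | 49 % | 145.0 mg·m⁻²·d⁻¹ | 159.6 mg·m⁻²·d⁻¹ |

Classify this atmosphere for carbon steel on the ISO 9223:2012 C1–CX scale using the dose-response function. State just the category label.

C3

carbon steel: T≤10 °C ⇒ hinge +0.150·(4.2−10) = -0.8700
  SO₂ term: 1.77·145.0^0.52·exp(0.02·49-0.8700) = 26.28
  Cl⁻ term: 0.102·159.6^0.62·exp(0.033·49+0.04·4.2) = 14.12
  sum: 26.28 + 14.12 → r_corr = 40.4 μm/a
Category bounds: 25…50 μm/a bracket r_corr ⇒ C3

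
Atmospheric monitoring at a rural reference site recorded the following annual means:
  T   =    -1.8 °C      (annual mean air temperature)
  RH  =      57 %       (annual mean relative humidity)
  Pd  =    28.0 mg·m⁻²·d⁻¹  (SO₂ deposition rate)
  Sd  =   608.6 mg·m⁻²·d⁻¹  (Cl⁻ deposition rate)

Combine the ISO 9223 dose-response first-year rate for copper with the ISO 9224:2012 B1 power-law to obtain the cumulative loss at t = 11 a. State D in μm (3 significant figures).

copper: T≤10 °C ⇒ hinge +0.126·(-1.8−10) = -1.4868
  sulphur-dioxide contribution → 0.08229 μm/a
  chloride contribution → 0.4124 μm/a
  total first-year rate 0.4947 μm/a
Long-term exponent b (ISO 9224 Table 2, B1) = 0.667
  D(11) = 0.4947 × 11^0.667 = 0.4947 × 4.95 = 2.449 μm

D(11) = 2.45 μm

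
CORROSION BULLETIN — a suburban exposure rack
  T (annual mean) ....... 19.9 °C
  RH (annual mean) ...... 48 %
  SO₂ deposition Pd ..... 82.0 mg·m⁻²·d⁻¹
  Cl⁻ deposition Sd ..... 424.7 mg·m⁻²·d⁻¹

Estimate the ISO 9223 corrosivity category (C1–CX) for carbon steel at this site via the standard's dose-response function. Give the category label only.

carbon steel: T>10 °C ⇒ hinge -0.054·(19.9−10) = -0.5346
  SO₂ term: 1.77·82.0^0.52·exp(0.02·48-0.5346) = 26.79
  Sd branch = 0.102·Sd^0.62·e^(0.033·RH+0.04·T) = 46.95 μm/a
  sum: 26.79 + 46.95 → r_corr = 73.74 μm/a
Category bounds: 50…80 μm/a bracket r_corr ⇒ C4

C4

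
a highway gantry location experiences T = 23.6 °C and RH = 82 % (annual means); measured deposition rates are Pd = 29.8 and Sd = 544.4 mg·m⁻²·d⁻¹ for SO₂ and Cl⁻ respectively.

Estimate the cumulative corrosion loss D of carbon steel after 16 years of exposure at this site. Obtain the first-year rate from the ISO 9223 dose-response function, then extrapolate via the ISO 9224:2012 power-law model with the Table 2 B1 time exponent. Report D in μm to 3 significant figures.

carbon steel: T>10 °C ⇒ hinge -0.054·(23.6−10) = -0.7344
  sulphur-dioxide contribution → 25.58 μm/a
  chloride contribution → 195 μm/a
  ⇒ r_corr(carbon steel) = 220.6 μm/a
Long-term exponent b (ISO 9224 Table 2, B1) = 0.523
  D(16) = 220.6 × 16^0.523 = 220.6 × 4.263 = 940.4 μm

D(16) = 940 μm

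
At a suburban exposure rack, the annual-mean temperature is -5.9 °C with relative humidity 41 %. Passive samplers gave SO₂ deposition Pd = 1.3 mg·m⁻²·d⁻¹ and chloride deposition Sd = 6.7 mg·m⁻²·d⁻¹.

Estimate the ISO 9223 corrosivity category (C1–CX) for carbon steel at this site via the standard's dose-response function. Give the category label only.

carbon steel: f(T) = +0.150·(T−10) [T≤10 °C] = -2.3850
  Pd branch = 1.77·Pd^0.52·e^(0.02·RH+f) = 0.4242 μm/a
  Cl⁻ term: 0.102·6.7^0.62·exp(0.033·41+0.04·-5.9) = 1.014
  r_corr = 0.4242 + 1.014 = 1.438 μm/a
1.44 μm/a falls in (1.3, 25] for carbon steel → category C2

C2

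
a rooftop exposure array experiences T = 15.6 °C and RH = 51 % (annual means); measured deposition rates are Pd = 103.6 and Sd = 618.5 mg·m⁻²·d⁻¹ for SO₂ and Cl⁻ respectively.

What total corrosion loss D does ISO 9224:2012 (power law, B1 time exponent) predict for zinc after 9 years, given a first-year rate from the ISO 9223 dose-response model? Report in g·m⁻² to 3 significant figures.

zinc: temperature factor f = -0.071·(5.6) = -0.3976
  Pd branch = 0.0129·Pd^0.44·e^(0.046·RH+f) = 0.6975 μm/a
  Cl⁻ term: 0.0175·618.5^0.57·exp(0.008·51+0.085·15.6) = 3.865
  sum: 0.6975 + 3.865 → r_corr = 4.563 μm/a
ISO 9224: D(t) = r_corr · t^b with b = 0.813 (zinc, B1)
  D(9) = 4.563 × 9^0.813 = 4.563 × 5.968 = 27.23 μm
  Mass loss = 27.23 μm × 7.14 g/cm³ = 194.4 g·m⁻²

D(9) = 194 g·m⁻²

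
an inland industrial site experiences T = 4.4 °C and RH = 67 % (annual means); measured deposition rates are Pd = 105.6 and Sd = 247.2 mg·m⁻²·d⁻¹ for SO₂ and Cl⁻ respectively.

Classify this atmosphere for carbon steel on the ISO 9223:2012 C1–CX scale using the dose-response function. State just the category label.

C4

carbon steel: temperature factor f = +0.150·(-5.6) = -0.8400
  sulphur-dioxide contribution → 32.92 μm/a
  chloride contribution → 33.8 μm/a
  ⇒ r_corr(carbon steel) = 66.72 μm/a
66.7 μm/a falls in (50, 80] for carbon steel → category C4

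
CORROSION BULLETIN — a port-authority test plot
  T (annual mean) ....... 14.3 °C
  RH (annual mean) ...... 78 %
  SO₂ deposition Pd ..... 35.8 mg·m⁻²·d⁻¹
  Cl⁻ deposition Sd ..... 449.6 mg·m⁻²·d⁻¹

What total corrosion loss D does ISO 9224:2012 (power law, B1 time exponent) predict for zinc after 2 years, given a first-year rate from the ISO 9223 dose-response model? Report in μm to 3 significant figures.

zinc: f(T) = -0.071·(T−10) [T>10 °C] = -0.3053
  sulphur-dioxide contribution → 1.659 μm/a
  chloride contribution → 3.581 μm/a
  ⇒ r_corr(zinc) = 5.241 μm/a
Long-term exponent b (ISO 9224 Table 2, B1) = 0.813
  D(2) = 5.241 × 2^0.813 = 5.241 × 1.757 = 9.207 μm

D(2) = 9.21 μm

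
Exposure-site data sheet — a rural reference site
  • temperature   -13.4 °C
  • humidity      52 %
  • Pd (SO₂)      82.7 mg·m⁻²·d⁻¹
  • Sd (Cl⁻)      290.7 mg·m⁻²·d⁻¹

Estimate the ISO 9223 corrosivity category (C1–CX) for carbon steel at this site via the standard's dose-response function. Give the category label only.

carbon steel: temperature factor f = +0.150·(-23.4) = -3.5100
  sulphur-dioxide contribution → 1.487 μm/a
  chloride contribution → 11.18 μm/a
  ⇒ r_corr(carbon steel) = 12.67 μm/a
ISO 9223 Table 2 (carbon steel): 1.3 < 12.7 ≤ 25 μm/a ⇒ C2

C2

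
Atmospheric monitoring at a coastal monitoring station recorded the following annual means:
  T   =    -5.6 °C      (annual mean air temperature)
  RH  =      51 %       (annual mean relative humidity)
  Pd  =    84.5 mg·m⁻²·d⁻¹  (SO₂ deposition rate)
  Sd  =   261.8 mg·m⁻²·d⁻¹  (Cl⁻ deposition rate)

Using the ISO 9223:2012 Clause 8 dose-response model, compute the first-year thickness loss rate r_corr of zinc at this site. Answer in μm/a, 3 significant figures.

zinc: temperature factor f = +0.038·(-15.6) = -0.5928
  sulphur-dioxide contribution → 0.5246 μm/a
  chloride contribution → 0.3906 μm/a
  total first-year rate 0.9152 μm/a

r_corr = 0.915 μm/a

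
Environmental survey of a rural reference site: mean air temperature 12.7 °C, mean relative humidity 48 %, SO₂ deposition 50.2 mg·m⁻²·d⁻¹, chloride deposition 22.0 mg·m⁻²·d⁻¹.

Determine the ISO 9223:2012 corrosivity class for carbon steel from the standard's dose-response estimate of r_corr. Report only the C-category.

C3

carbon steel: f(T) = -0.054·(T−10) [T>10 °C] = -0.1458
  sulphur-dioxide contribution → 30.62 μm/a
  chloride contribution → 5.616 μm/a
  total first-year rate 36.23 μm/a
ISO 9223 Table 2 (carbon steel): 25 < 36.2 ≤ 50 μm/a ⇒ C3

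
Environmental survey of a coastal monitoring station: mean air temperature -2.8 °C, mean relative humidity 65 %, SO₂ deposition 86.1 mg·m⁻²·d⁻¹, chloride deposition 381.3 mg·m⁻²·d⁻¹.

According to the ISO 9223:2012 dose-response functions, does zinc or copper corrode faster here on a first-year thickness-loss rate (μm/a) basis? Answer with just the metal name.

zinc

zinc: f(T) = +0.038·(T−10) [T≤10 °C] = -0.4864
  SO₂ term: 0.0129·86.1^0.44·exp(0.046·65-0.4864) = 1.12
  Sd branch = 0.0175·Sd^0.57·e^(0.008·RH+0.085·T) = 0.6868 μm/a
  r_corr = 1.12 + 0.6868 = 1.807 μm/a
copper: f(T) = +0.126·(T−10) [T≤10 °C] = -1.6128
  Pd branch = 0.0053·Pd^0.26·e^(0.059·RH+f) = 0.1558 μm/a
  Cl⁻ term: 0.01025·381.3^0.27·exp(0.036·65+0.049·-2.8) = 0.4617
  r_corr = 0.1558 + 0.4617 = 0.6174 μm/a
Ordering by μm/a: zinc (1.81) > copper (0.617)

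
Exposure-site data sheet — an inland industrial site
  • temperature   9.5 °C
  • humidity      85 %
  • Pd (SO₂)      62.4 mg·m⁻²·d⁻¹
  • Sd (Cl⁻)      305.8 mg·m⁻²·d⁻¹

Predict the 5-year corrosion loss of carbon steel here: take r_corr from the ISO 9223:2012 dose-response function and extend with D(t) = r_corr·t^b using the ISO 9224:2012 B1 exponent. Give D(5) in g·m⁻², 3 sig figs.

D(5) = 2.97e+03 g·m⁻²

carbon steel: T≤10 °C ⇒ hinge +0.150·(9.5−10) = -0.0750
  sulphur-dioxide contribution → 77.13 μm/a
  chloride contribution → 85.66 μm/a
  total first-year rate 162.8 μm/a
Long-term exponent b (ISO 9224 Table 2, B1) = 0.523
  D(5) = 162.8 × 5^0.523 = 162.8 × 2.32 = 377.7 μm
  Mass loss = 377.7 μm × 7.85 g/cm³ = 2965 g·m⁻²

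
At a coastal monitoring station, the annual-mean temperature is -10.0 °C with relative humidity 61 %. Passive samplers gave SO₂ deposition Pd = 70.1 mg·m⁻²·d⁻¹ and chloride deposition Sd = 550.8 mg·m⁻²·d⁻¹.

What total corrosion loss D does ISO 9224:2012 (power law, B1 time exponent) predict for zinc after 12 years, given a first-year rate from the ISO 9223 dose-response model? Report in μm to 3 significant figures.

D(12) = 8.24 μm

zinc: f(T) = +0.038·(T−10) [T≤10 °C] = -0.7600
  SO₂ term: 0.0129·70.1^0.44·exp(0.046·61-0.7600) = 0.6475
  Sd branch = 0.0175·Sd^0.57·e^(0.008·RH+0.085·T) = 0.4448 μm/a
  sum: 0.6475 + 0.4448 → r_corr = 1.092 μm/a
ISO 9224: D(t) = r_corr · t^b with b = 0.813 (zinc, B1)
  D(12) = 1.092 × 12^0.813 = 1.092 × 7.54 = 8.237 μm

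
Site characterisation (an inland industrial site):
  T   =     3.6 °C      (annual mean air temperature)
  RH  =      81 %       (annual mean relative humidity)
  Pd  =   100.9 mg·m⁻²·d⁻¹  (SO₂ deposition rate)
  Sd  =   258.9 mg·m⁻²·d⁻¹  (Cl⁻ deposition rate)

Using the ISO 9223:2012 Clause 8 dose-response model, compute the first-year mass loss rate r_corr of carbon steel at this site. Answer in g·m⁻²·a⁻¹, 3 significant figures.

carbon steel: temperature factor f = +0.150·(-6.4) = -0.9600
  sulphur-dioxide contribution → 37.73 μm/a
  chloride contribution → 53.47 μm/a
  ⇒ r_corr(carbon steel) = 91.2 μm/a
Convert to mass loss: 91.2 μm/a × 7.85 g/cm³ = 715.9 g·m⁻²·a⁻¹

r_corr = 716 g·m⁻²·a⁻¹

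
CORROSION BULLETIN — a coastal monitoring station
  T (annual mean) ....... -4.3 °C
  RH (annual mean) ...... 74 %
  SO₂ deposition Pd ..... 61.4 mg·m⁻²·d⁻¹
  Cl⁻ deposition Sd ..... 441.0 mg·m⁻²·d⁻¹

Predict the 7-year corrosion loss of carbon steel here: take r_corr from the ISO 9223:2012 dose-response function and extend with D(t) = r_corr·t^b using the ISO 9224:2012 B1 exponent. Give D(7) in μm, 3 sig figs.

D(7) = 141 μm

carbon steel: temperature factor f = +0.150·(-14.3) = -2.1450
  SO₂ term: 1.77·61.4^0.52·exp(0.02·74-2.1450) = 7.745
  Cl⁻ term: 0.102·441.0^0.62·exp(0.033·74+0.04·-4.3) = 43.05
  r_corr = 7.745 + 43.05 = 50.8 μm/a
Power-law: D(7) = r_corr · 7^0.523
  D(7) = 50.8 × 7^0.523 = 50.8 × 2.767 = 140.5 μm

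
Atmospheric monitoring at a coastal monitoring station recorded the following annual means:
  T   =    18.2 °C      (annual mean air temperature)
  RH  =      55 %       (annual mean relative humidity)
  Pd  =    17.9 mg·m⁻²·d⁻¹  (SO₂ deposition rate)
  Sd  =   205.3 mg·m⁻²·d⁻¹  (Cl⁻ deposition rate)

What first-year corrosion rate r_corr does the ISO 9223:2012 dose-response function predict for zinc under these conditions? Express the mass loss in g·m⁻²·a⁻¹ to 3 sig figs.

zinc: temperature factor f = -0.071·(8.2) = -0.5822
  Pd branch = 0.0129·Pd^0.44·e^(0.046·RH+f) = 0.3219 μm/a
  Cl⁻ term: 0.0175·205.3^0.57·exp(0.008·55+0.085·18.2) = 2.655
  sum: 0.3219 + 2.655 → r_corr = 2.977 μm/a
Convert to mass loss: 2.977 μm/a × 7.14 g/cm³ = 21.25 g·m⁻²·a⁻¹

r_corr = 21.3 g·m⁻²·a⁻¹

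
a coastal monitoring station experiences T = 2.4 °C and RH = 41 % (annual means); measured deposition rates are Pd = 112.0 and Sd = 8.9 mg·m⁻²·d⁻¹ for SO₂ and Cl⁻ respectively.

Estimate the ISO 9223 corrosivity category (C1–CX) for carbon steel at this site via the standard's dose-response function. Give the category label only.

carbon steel: T≤10 °C ⇒ hinge +0.150·(2.4−10) = -1.1400
  Pd branch = 1.77·Pd^0.52·e^(0.02·RH+f) = 14.95 μm/a
  Cl⁻ term: 0.102·8.9^0.62·exp(0.033·41+0.04·2.4) = 1.685
  sum: 14.95 + 1.685 → r_corr = 16.63 μm/a
ISO 9223 Table 2 (carbon steel): 1.3 < 16.6 ≤ 25 μm/a ⇒ C2

C2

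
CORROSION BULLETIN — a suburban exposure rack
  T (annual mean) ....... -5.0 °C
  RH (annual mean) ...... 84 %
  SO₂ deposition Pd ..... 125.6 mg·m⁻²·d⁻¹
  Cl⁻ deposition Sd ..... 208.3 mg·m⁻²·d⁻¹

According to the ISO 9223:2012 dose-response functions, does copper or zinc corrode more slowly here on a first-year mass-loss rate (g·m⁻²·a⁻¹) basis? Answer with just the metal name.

copper

copper: T≤10 °C ⇒ hinge +0.126·(-5.0−10) = -1.8900
  sulphur-dioxide contribution → 0.3995 μm/a
  chloride contribution → 0.6977 μm/a
  total first-year rate 1.097 μm/a
  mass loss = 1.097 μm/a × 8.96 g/cm³ = 9.831 g·m⁻²·a⁻¹
zinc: temperature factor f = +0.038·(-15.0) = -0.5700
  sulphur-dioxide contribution → 2.915 μm/a
  chloride contribution → 0.4699 μm/a
  ⇒ r_corr(zinc) = 3.385 μm/a
  mass loss = 3.385 μm/a × 7.14 g/cm³ = 24.17 g·m⁻²·a⁻¹
Ordering by g·m⁻²·a⁻¹: zinc (24.2) > copper (9.83)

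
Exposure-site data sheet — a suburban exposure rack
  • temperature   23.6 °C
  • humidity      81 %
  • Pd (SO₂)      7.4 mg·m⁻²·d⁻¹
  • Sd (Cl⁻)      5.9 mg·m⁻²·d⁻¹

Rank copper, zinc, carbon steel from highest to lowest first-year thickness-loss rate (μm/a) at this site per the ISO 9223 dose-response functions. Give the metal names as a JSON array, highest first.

["carbon steel", "copper", "zinc"]

copper: T>10 °C ⇒ hinge -0.080·(23.6−10) = -1.0880
  sulphur-dioxide contribution → 0.3575 μm/a
  chloride contribution → 0.9716 μm/a
  ⇒ r_corr(copper) = 1.329 μm/a
zinc: f(T) = -0.071·(T−10) [T>10 °C] = -0.9656
  sulphur-dioxide contribution → 0.4919 μm/a
  chloride contribution → 0.684 μm/a
  ⇒ r_corr(zinc) = 1.176 μm/a
carbon steel: temperature factor f = -0.054·(13.6) = -0.7344
  sulphur-dioxide contribution → 12.15 μm/a
  chloride contribution → 11.41 μm/a
  ⇒ r_corr(carbon steel) = 23.56 μm/a
Ordering by μm/a: carbon steel (23.6) > copper (1.33) > zinc (1.18)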